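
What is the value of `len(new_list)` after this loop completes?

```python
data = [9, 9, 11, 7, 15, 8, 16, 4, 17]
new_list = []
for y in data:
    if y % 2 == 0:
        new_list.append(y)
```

Count even numbers in [9, 9, 11, 7, 15, 8, 16, 4, 17]
`new_list` takes the values: [] → [8] → [8, 16] → [8, 16, 4]
So `len(new_list)` = 3

Answer: 3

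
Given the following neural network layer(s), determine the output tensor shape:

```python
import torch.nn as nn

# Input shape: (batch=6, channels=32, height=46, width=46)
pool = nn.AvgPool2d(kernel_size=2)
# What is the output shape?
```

Input: (6, 32, 46, 46) -> Output: (6, 32, 23, 23)

Answer: (6, 32, 23, 23)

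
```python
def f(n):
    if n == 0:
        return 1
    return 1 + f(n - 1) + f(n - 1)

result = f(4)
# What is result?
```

f(n) = 1 + 2·f(n-1), f(0)=1. Closed form: (1+1)·2^4 - 1 = 31.

Answer: 31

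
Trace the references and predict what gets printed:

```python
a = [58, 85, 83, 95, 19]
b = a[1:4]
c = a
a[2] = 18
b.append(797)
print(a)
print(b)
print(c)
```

Key concept: slice vs alias.
Step by step:
`a = [58, 85, 83, 95, 19]` → a = [58, 85, 83, 95, 19]
`b = a[1:4]` → b = [85, 83, 95]
`c = a` → c = [58, 85, 83, 95, 19] (same object as a)
`a[2] = 18` → a = [58, 85, 18, 95, 19] (same object as c); c = [58, 85, 18, 95, 19] (same object as a)
`b.append(797)` → b = [85, 83, 95, 797]
`print(a)` → prints [58, 85, 18, 95, 19]
`print(b)` → prints [85, 83, 95, 797]
`print(c)` → prints [58, 85, 18, 95, 19]

Answer:
[58, 85, 18, 95, 19]
[85, 83, 95, 797]
[58, 85, 18, 95, 19]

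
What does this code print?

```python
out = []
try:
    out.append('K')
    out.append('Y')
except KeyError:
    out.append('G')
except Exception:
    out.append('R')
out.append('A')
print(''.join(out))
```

Execution trace: 'K' (try body) → 'Y' (try body, no exception) → 'A' (after the try/except). Output: KYA

Answer: KYA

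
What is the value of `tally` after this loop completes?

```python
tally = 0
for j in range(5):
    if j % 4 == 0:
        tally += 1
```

Count numbers divisible by 4 in range(5)
`tally` takes the values: 0 → 1 → 2

Answer: 2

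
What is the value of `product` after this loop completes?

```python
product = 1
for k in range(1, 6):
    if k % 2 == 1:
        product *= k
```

Product of odd numbers 1 to 5
`product` takes the values: 1 → 3 → 15

Answer: 15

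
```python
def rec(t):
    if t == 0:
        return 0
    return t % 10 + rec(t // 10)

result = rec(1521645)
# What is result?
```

Sum of digits of 1521645: 5 + 4 + 6 + 1 + 2 + 5 + 1 = 24

Answer: 24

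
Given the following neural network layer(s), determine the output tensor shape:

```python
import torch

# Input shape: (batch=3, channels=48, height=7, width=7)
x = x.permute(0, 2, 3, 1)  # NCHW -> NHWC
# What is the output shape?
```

Input: (3, 48, 7, 7) -> Output: (3, 7, 7, 48)

Answer: (3, 7, 7, 48)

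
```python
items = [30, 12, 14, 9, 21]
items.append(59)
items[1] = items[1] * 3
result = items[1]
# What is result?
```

Trace:
`items = [30, 12, 14, 9, 21]` → items = [30, 12, 14, 9, 21]
`items.append(59)` → items = [30, 12, 14, 9, 21, 59]
`items[1] = items[1] * 3` → items = [30, 36, 14, 9, 21, 59]
`result = items[1]` → result = 36
So result = 36

Answer: 36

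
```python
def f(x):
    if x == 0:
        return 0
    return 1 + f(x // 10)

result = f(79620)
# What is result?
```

Count of digits of 79620: 5

Answer: 5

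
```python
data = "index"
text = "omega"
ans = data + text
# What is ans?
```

Trace:
`data = "index"` → data = 'index'
`text = "omega"` → text = 'omega'
`ans = data + text` → ans = 'indexomega'
So ans = 'indexomega'

Answer: 'indexomega'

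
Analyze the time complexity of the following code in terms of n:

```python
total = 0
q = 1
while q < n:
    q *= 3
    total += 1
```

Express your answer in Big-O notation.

Each loop level contributes: log n. Multiplying the contributions gives O(log n).

Answer: O(log n)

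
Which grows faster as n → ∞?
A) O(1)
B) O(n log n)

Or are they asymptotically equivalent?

O(1) vs O(n log n): Higher order terms dominate.

Answer: B) O(n log n) grows faster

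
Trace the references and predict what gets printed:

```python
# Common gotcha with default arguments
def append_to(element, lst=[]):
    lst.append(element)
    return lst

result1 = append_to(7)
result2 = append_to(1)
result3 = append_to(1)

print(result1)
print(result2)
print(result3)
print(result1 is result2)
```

Key concept: mutable default argument gotcha.
Step by step:
`result1 = append_to(7)` → result1 = [7]
`result2 = append_to(1)` → result1 = [7, 1] (same object as result2); result2 = [7, 1] (same object as result1)
`result3 = append_to(1)` → result1 = [7, 1, 1] (same object as result2, result3); result2 = [7, 1, 1] (same object as result1, result3); result3 = [7, 1, 1] (same object as result1, result2)
`print(result1)` → prints [7, 1, 1]
`print(result2)` → prints [7, 1, 1]
`print(result3)` → prints [7, 1, 1]
`print(result1 is result2)` → prints True

Answer:
[7, 1, 1]
[7, 1, 1]
[7, 1, 1]
True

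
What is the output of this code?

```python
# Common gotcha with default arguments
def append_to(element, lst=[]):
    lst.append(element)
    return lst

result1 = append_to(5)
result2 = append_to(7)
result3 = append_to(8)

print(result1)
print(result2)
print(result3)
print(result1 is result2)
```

Key concept: mutable default argument gotcha.
Step by step:
`result1 = append_to(5)` → result1 = [5]
`result2 = append_to(7)` → result1 = [5, 7] (same object as result2); result2 = [5, 7] (same object as result1)
`result3 = append_to(8)` → result1 = [5, 7, 8] (same object as result2, result3); result2 = [5, 7, 8] (same object as result1, result3); result3 = [5, 7, 8] (same object as result1, result2)
`print(result1)` → prints [5, 7, 8]
`print(result2)` → prints [5, 7, 8]
`print(result3)` → prints [5, 7, 8]
`print(result1 is result2)` → prints True

Answer:
[5, 7, 8]
[5, 7, 8]
[5, 7, 8]
True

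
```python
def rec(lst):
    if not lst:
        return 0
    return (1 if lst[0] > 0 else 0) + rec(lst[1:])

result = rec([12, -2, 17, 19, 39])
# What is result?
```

Count of positive elements in [12, -2, 17, 19, 39] = 4

Answer: 4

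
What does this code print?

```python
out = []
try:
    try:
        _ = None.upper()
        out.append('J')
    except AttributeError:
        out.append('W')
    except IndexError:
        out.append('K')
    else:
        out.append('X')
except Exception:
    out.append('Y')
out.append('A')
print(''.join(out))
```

Execution trace: 'W' (inner except AttributeError) → 'A' (after the try/except). Output: WA

Answer: WA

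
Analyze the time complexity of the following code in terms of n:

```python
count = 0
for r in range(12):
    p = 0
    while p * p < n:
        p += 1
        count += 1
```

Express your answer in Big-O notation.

Each loop level contributes: 1 × √n. Multiplying the contributions gives O(√n).

Answer: O(√n)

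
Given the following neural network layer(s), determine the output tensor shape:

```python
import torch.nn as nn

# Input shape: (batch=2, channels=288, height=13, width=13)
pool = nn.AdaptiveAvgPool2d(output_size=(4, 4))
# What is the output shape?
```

Input: (2, 288, 13, 13) -> Output: (2, 288, 4, 4)

Answer: (2, 288, 4, 4)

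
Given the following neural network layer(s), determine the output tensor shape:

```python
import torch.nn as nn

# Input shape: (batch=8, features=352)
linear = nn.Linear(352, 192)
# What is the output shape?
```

Input: (8, 352) -> Output: (8, 192)

Answer: (8, 192)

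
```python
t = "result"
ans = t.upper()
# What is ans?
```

Trace:
`t = "result"` → t = 'result'
`ans = t.upper()` → ans = 'RESULT'
So ans = 'RESULT'

Answer: 'RESULT'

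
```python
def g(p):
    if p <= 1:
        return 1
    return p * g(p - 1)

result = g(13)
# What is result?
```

g(13) = 13 * 12 * 11 * 10 * 9 * 8 * 7 * 6 * 5 * 4 * 3 * 2 * 1 = 6227020800

Answer: 6227020800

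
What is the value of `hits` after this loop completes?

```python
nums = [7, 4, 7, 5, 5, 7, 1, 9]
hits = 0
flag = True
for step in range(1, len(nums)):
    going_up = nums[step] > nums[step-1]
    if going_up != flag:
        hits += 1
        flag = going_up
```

Count direction changes in [7, 4, 7, 5, 5, 7, 1, 9]
`hits` takes the values: 0 → 1 → 2 → 3 → 4 → 5 → 6

Answer: 6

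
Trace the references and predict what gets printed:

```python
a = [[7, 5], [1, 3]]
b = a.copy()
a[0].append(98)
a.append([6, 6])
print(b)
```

Key concept: shallow copy with nested lists.
Step by step:
`a = [[7, 5], [1, 3]]` → a = [[7, 5], [1, 3]]
`b = a.copy()` → b = [[7, 5], [1, 3]]
`a[0].append(98)` → a = [[7, 5, 98], [1, 3]]; b = [[7, 5, 98], [1, 3]]
`a.append([6, 6])` → a = [[7, 5, 98], [1, 3], [6, 6]]
`print(b)` → prints [[7, 5, 98], [1, 3]]

Answer: [[7, 5, 98], [1, 3]]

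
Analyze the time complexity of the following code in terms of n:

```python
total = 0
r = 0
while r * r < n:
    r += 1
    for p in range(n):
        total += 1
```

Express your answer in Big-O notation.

Each loop level contributes: √n × n. Multiplying the contributions gives O(n√n).

Answer: O(n√n)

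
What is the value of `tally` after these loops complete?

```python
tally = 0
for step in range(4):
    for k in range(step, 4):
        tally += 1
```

Upper triangle: 4 + 3 + ... + 1
`tally` takes the values: 0 → 1 → 2 → 3 → 4 → 5 → 6 → 7 → 8 → 9 → 10

Answer: 10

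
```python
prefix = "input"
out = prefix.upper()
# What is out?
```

Trace:
`prefix = "input"` → prefix = 'input'
`out = prefix.upper()` → out = 'INPUT'
So out = 'INPUT'

Answer: 'INPUT'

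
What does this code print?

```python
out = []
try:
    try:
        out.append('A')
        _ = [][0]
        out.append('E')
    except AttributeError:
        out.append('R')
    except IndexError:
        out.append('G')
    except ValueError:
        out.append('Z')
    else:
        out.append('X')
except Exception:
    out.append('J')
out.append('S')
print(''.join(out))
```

Execution trace: 'A' (inner try body) → 'G' (inner except IndexError) → 'S' (after the try/except). Output: AGS

Answer: AGS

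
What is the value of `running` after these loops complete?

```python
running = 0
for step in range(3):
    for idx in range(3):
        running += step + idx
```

Sum of all step+idx for step,idx in 3x3
`running` takes the values: 0 → 1 → 3 → 4 → 6 → 9 → 11 → 14 → 18

Answer: 18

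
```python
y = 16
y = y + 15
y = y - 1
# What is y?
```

Trace:
`y = 16` → y = 16
`y = y + 15` → y = 31
`y = y - 1` → y = 30
So y = 30

Answer: 30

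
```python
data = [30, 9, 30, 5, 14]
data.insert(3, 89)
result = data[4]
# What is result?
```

Trace:
`data = [30, 9, 30, 5, 14]` → data = [30, 9, 30, 5, 14]
`data.insert(3, 89)` → data = [30, 9, 30, 89, 5, 14]
`result = data[4]` → result = 5
So result = 5

Answer: 5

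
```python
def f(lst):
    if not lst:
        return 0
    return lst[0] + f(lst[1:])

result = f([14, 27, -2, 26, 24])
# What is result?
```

14 + 27 + (-2) + 26 + 24 + 0 = 89

Answer: 89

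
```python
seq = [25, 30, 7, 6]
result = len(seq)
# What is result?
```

Trace:
`seq = [25, 30, 7, 6]` → seq = [25, 30, 7, 6]
`result = len(seq)` → result = 4
So result = 4

Answer: 4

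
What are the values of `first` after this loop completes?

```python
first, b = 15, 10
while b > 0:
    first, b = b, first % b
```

GCD of 15 and 10
`first` takes the values: 15 → 10 → 5

Answer: 5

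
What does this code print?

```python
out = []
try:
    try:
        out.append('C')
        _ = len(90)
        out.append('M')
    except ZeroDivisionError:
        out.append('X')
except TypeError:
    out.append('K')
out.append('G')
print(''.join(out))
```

Execution trace: 'C' (try body) → 'K' (outer except TypeError) → 'G' (after the try/except). Output: CKG

Answer: CKG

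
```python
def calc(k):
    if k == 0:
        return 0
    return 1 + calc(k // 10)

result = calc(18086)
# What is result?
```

Count of digits of 18086: 5

Answer: 5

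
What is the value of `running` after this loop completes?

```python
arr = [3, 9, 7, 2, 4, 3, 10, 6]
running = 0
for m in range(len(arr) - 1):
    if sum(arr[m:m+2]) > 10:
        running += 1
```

Count windows with sum > 10
`running` takes the values: 0 → 1 → 2 → 3 → 4

Answer: 4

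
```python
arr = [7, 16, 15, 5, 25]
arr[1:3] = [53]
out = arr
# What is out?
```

Trace:
`arr = [7, 16, 15, 5, 25]` → arr = [7, 16, 15, 5, 25]
`arr[1:3] = [53]` → arr = [7, 53, 5, 25]
`out = arr` → out = [7, 53, 5, 25]
So out = [7, 53, 5, 25]

Answer: [7, 53, 5, 25]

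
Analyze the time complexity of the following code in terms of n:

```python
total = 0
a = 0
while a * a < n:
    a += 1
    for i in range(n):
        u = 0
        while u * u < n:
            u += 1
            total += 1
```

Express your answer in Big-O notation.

Each loop level contributes: √n × n × √n. Multiplying the contributions gives O(n^2).

Answer: O(n^2)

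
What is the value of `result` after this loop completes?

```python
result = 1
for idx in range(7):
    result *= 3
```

3^7 = 2187
`result` takes the values: 1 → 3 → 9 → 27 → 81 → 243 → 729 → 2187

Answer: 2187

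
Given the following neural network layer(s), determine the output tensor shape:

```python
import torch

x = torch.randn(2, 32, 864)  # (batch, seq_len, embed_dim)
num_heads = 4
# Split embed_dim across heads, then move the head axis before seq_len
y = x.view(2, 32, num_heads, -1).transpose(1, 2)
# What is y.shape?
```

Input: (2, 32, 864) -> head_dim = 864 // 4 = 216; after view: (2, 32, 4, 216) -> after transpose(1, 2): (2, 4, 32, 216) -> Output: (2, 4, 32, 216)

Answer: (2, 4, 32, 216)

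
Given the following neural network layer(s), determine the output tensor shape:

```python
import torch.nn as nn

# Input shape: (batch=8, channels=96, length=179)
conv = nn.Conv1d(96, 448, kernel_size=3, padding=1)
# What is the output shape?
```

Input: (8, 96, 179) -> Output: (8, 448, 179)

Answer: (8, 448, 179)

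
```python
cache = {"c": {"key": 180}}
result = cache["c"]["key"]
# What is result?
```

Trace:
`cache = {"c": {"key": 180}}` → cache = {'c': {'key': 180}}
`result = cache["c"]["key"]` → result = 180
So result = 180

Answer: 180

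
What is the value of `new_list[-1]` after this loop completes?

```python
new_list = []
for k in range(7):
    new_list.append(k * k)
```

Last element of squares 0 to 6
`new_list` takes the values: [] → [0] → [0, 1] → [0, 1, 4] → [0, 1, 4, 9] → [0, 1, 4, 9, 16] → [0, 1, 4, 9, 16, 25] → [0, 1, 4, 9, 16, 25, 36]
So `new_list[-1]` = 36

Answer: 36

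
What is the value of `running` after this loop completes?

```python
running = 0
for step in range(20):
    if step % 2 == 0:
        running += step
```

Sum of even numbers 0 to 19
`running` takes the values: 0 → 2 → 6 → 12 → 20 → 30 → 42 → 56 → 72 → 90

Answer: 90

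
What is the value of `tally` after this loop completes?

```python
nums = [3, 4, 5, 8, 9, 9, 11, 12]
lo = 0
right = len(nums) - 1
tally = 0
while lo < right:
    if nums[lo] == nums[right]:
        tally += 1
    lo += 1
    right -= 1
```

Count matching pairs from ends
`tally` takes the values: 0

Answer: 0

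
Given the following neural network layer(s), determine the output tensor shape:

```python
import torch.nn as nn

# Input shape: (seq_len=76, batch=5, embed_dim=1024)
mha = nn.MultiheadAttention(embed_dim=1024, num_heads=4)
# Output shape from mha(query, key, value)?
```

Input: (76, 5, 1024) -> Output: (76, 5, 1024)

Answer: (76, 5, 1024)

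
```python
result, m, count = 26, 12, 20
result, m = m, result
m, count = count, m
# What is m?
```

Trace:
`result, m, count = 26, 12, 20` → result = 26; m = 12; count = 20
`result, m = m, result` → result = 12; m = 26
`m, count = count, m` → m = 20; count = 26
So m = 20

Answer: 20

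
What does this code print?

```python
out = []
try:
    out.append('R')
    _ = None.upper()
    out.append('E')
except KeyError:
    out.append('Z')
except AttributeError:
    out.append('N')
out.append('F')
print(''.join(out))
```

Execution trace: 'R' (try body) → 'N' (except AttributeError) → 'F' (after the try/except). Output: RNF

Answer: RNF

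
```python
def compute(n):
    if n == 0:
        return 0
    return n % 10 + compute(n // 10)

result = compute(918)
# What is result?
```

Sum of digits of 918: 8 + 1 + 9 = 18

Answer: 18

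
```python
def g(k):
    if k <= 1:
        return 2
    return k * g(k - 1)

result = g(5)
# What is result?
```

g(5) = 5 * 4 * 3 * 2 * 2 = 240

Answer: 240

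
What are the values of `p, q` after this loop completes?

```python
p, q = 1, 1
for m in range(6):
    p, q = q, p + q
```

Fibonacci: after 6 iterations
`p, q` takes the values: (1, 1) → (1, 2) → (2, 3) → (3, 5) → (5, 8) → (8, 13) → (13, 21)

Answer: 13, 21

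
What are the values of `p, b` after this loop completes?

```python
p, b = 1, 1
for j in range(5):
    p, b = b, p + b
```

Fibonacci: after 5 iterations
`p, b` takes the values: (1, 1) → (1, 2) → (2, 3) → (3, 5) → (5, 8) → (8, 13)

Answer: 8, 13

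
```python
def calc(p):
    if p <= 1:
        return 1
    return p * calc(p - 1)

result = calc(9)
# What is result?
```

calc(9) = 9 * 8 * 7 * 6 * 5 * 4 * 3 * 2 * 1 = 362880

Answer: 362880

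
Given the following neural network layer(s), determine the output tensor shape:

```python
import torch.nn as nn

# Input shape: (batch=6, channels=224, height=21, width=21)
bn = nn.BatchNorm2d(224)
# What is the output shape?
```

Input: (6, 224, 21, 21) -> Output: (6, 224, 21, 21)

Answer: (6, 224, 21, 21)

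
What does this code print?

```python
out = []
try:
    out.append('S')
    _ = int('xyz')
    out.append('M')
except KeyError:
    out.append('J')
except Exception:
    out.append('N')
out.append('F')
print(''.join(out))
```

Execution trace: 'S' (try body) → 'N' (except Exception) → 'F' (after the try/except). Output: SNF

Answer: SNF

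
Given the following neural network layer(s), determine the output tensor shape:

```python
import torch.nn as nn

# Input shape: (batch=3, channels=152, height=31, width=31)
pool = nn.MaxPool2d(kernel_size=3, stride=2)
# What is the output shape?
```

Input: (3, 152, 31, 31) -> Output: (3, 152, 15, 15)

Answer: (3, 152, 15, 15)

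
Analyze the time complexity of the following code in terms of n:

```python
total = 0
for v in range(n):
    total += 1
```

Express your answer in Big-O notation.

Each loop level contributes: n. Multiplying the contributions gives O(n).

Answer: O(n)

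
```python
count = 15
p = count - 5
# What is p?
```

Trace:
`count = 15` → count = 15
`p = count - 5` → p = 10
So p = 10

Answer: 10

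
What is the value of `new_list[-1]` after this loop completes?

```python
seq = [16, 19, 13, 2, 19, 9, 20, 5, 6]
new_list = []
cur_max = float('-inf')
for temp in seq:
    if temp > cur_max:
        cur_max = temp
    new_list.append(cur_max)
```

Running max ends at 20
`new_list` takes the values: [] → [16] → [16, 19] → [16, 19, 19] → [16, 19, 19, 19] → [16, 19, 19, 19, 19] → [16, 19, 19, 19, 19, 19] → [16, 19, 19, 19, 19, 19, 20] → [16, 19, 19, 19, 19, 19, 20, 20] → [16, 19, 19, 19, 19, 19, 20, 20, 20]
So `new_list[-1]` = 20

Answer: 20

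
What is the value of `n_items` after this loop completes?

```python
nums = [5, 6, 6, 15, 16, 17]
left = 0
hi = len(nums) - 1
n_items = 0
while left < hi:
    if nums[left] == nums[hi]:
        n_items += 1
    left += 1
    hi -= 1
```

Count matching pairs from ends
`n_items` takes the values: 0

Answer: 0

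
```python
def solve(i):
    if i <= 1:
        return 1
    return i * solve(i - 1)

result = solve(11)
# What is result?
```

solve(11) = 11 * 10 * 9 * 8 * 7 * 6 * 5 * 4 * 3 * 2 * 1 = 39916800

Answer: 39916800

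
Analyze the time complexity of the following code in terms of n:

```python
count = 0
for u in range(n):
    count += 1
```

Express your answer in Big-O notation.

Each loop level contributes: n. Multiplying the contributions gives O(n).

Answer: O(n)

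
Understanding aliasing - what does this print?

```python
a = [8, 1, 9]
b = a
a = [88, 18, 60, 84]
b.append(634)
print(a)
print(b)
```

Key concept: rebinding vs mutation: a is rebound to a new list, b still points at the original.
Step by step:
`a = [8, 1, 9]` → a = [8, 1, 9]
`b = a` → b = [8, 1, 9] (same object as a)
`a = [88, 18, 60, 84]` → a = [88, 18, 60, 84]
`b.append(634)` → b = [8, 1, 9, 634]
`print(a)` → prints [88, 18, 60, 84]
`print(b)` → prints [8, 1, 9, 634]

Answer:
[88, 18, 60, 84]
[8, 1, 9, 634]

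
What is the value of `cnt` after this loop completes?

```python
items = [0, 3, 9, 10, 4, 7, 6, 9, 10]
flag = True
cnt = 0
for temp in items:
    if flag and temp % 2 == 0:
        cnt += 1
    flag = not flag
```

Count even values at even positions
`cnt` takes the values: 0 → 1 → 2 → 3 → 4

Answer: 4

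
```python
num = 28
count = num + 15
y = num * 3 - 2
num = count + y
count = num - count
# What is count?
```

Trace:
`num = 28` → num = 28
`count = num + 15` → count = 43
`y = num * 3 - 2` → y = 82
`num = count + y` → num = 125
`count = num - count` → count = 82
So count = 82

Answer: 82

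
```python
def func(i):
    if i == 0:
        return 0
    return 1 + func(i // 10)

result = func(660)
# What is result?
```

Count of digits of 660: 3

Answer: 3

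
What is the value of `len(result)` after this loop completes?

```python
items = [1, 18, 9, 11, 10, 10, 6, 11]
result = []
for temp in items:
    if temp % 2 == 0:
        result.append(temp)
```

Count even numbers in [1, 18, 9, 11, 10, 10, 6, 11]
`result` takes the values: [] → [18] → [18, 10] → [18, 10, 10] → [18, 10, 10, 6]
So `len(result)` = 4

Answer: 4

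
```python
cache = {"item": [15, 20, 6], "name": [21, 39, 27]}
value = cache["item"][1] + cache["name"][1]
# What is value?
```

Trace:
`cache = {"item": [15, 20, 6], "name": [21, 39, 27]}` → cache = {'item': [15, 20, 6], 'name': [21, 39, 27]}
`value = cache["item"][1] + cache["name"][1]` → value = 59
So value = 59

Answer: 59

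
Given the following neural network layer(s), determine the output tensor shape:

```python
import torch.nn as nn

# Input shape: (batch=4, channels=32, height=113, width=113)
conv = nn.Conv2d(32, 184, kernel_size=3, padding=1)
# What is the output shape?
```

Input: (4, 32, 113, 113) -> Output: (4, 184, 113, 113)

Answer: (4, 184, 113, 113)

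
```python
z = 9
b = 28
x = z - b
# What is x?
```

Trace:
`z = 9` → z = 9
`b = 28` → b = 28
`x = z - b` → x = -19
So x = -19

Answer: -19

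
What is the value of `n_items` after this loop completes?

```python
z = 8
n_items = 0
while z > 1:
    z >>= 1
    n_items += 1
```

Count right shifts until 1
`n_items` takes the values: 0 → 1 → 2 → 3

Answer: 3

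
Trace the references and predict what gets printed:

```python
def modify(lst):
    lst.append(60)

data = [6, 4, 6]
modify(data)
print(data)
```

Key concept: function modifies passed list.
Step by step:
`data = [6, 4, 6]` → data = [6, 4, 6]
`modify(data)` → data = [6, 4, 6, 60]
`print(data)` → prints [6, 4, 6, 60]

Answer: [6, 4, 6, 60]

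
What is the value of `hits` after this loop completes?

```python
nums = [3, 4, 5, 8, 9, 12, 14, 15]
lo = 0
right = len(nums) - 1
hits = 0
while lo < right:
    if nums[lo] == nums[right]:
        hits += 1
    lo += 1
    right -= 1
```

Count matching pairs from ends
`hits` takes the values: 0

Answer: 0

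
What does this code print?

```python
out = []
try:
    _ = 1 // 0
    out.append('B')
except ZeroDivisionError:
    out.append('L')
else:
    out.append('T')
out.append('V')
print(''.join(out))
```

Execution trace: 'L' (except ZeroDivisionError) → 'V' (after the try/except). Output: LV

Answer: LV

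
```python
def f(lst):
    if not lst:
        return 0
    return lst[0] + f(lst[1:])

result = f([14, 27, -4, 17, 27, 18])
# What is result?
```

14 + 27 + (-4) + 17 + 27 + 18 + 0 = 99

Answer: 99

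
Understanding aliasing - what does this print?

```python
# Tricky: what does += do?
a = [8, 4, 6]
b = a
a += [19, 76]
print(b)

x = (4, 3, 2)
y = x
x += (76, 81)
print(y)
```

Key concept: += behavior differs for mutable vs immutable.
Step by step:
`a = [8, 4, 6]` → a = [8, 4, 6]
`b = a` → b = [8, 4, 6] (same object as a)
`a += [19, 76]` → a = [8, 4, 6, 19, 76] (same object as b); b = [8, 4, 6, 19, 76] (same object as a)
`print(b)` → prints [8, 4, 6, 19, 76]
`x = (4, 3, 2)` → x = (4, 3, 2)
`y = x` → y = (4, 3, 2)
`x += (76, 81)` → x = (4, 3, 2, 76, 81)
`print(y)` → prints (4, 3, 2)

Answer:
[8, 4, 6, 19, 76]
(4, 3, 2)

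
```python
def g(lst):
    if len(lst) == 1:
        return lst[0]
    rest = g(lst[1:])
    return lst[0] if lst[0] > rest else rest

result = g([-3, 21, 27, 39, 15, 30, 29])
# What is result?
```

Recursive max over [-3, 21, 27, 39, 15, 30, 29] = 39

Answer: 39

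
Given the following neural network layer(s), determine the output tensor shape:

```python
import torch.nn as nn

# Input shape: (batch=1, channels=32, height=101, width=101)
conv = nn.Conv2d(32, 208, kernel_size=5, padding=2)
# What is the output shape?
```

Input: (1, 32, 101, 101) -> Output: (1, 208, 101, 101)

Answer: (1, 208, 101, 101)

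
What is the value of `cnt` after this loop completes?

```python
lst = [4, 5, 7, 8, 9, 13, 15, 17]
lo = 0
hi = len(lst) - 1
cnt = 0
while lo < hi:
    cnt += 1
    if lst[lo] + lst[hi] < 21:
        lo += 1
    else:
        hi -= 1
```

Steps to find pair summing to 21
`cnt` takes the values: 0 → 1 → 2 → 3 → 4 → 5 → 6 → 7

Answer: 7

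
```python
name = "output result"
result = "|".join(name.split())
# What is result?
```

Trace:
`name = "output result"` → name = 'output result'
`result = "|".join(name.split())` → result = 'output|result'
So result = 'output|result'

Answer: 'output|result'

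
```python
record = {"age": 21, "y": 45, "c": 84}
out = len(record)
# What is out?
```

Trace:
`record = {"age": 21, "y": 45, "c": 84}` → record = {'age': 21, 'y': 45, 'c': 84}
`out = len(record)` → out = 3
So out = 3

Answer: 3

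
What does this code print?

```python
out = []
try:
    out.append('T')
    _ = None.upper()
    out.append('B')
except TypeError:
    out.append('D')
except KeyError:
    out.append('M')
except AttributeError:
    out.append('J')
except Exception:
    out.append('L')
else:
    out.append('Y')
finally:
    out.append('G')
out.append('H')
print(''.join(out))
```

Execution trace: 'T' (try body) → 'J' (except AttributeError) → 'G' (finally) → 'H' (after the try/except). Output: TJGH

Answer: TJGH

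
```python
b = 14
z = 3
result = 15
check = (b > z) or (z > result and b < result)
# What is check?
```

Trace:
`b = 14` → b = 14
`z = 3` → z = 3
`result = 15` → result = 15
`check = (b > z) or (z > result and b < result)` → check = True
So check = True

Answer: True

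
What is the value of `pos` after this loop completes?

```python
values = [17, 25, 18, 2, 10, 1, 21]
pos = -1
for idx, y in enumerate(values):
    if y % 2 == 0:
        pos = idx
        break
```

First even number index in [17, 25, 18, 2, 10, 1, 21]
`pos` takes the values: -1 → 2

Answer: 2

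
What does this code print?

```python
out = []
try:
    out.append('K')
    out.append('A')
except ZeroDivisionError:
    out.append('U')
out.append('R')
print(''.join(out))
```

Execution trace: 'K' (try body) → 'A' (try body, no exception) → 'R' (after the try/except). Output: KAR

Answer: KAR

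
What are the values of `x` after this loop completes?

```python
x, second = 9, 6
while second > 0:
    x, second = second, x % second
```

GCD of 9 and 6
`x` takes the values: 9 → 6 → 3

Answer: 3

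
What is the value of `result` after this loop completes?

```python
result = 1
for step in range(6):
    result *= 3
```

3^6 = 729
`result` takes the values: 1 → 3 → 9 → 27 → 81 → 243 → 729

Answer: 729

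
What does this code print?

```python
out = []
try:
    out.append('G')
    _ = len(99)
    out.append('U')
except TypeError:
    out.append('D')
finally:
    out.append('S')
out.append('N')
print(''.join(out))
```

Execution trace: 'G' (try body) → 'D' (except TypeError) → 'S' (finally) → 'N' (after the try/except). Output: GDSN

Answer: GDSN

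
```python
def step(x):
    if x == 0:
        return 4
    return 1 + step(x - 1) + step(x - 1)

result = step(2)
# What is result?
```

step(x) = 1 + 2·step(x-1), step(0)=4. Closed form: (4+1)·2^2 - 1 = 19.

Answer: 19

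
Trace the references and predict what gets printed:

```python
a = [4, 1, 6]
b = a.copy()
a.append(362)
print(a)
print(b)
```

Key concept: list.copy() creates independent copy.
Step by step:
`a = [4, 1, 6]` → a = [4, 1, 6]
`b = a.copy()` → b = [4, 1, 6]
`a.append(362)` → a = [4, 1, 6, 362]
`print(a)` → prints [4, 1, 6, 362]
`print(b)` → prints [4, 1, 6]

Answer:
[4, 1, 6, 362]
[4, 1, 6]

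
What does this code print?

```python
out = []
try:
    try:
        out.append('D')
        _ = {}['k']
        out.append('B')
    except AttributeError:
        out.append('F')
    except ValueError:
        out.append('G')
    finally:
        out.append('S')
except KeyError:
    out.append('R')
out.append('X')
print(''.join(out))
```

Execution trace: 'D' (try body) → 'S' (finally) → 'R' (outer except KeyError) → 'X' (after the try/except). Output: DSRX

Answer: DSRX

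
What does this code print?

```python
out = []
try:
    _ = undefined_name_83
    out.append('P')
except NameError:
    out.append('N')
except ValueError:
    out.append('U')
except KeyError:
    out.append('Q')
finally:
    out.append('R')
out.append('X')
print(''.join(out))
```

Execution trace: 'N' (except NameError) → 'R' (finally) → 'X' (after the try/except). Output: NRX

Answer: NRX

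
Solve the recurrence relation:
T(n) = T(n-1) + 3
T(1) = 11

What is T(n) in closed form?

Unrolling: T(n) = T(1) + 3·(n-1) = 11 + 3(n-1) = 3n + 8.

Answer: T(n) = 3n + 8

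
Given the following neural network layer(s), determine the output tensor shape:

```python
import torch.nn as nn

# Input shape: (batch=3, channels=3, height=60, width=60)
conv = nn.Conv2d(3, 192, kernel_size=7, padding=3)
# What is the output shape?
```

Input: (3, 3, 60, 60) -> Output: (3, 192, 60, 60)

Answer: (3, 192, 60, 60)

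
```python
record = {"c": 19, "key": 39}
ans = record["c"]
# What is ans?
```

Trace:
`record = {"c": 19, "key": 39}` → record = {'c': 19, 'key': 39}
`ans = record["c"]` → ans = 19
So ans = 19

Answer: 19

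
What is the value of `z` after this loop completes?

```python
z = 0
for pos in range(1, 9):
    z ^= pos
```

XOR of 1 to 8
`z` takes the values: 0 → 1 → 3 → 0 → 4 → 1 → 7 → 0 → 8

Answer: 8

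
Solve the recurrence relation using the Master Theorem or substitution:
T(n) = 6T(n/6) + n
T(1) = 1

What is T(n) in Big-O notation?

By Master Theorem: a=6, b=6, f(n)=n. Since log_6(6) = 1 and f(n) = Θ(n^1), Case 2 applies. T(n) = O(n log n).

Answer: O(n log n)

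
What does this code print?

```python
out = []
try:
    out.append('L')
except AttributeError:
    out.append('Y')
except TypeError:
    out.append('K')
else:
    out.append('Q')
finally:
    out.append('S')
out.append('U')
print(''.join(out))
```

Execution trace: 'L' (try body, no exception) → 'Q' (else) → 'S' (finally) → 'U' (after the try/except). Output: LQSU

Answer: LQSU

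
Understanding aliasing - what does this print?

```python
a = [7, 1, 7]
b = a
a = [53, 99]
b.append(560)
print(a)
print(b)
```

Key concept: rebinding vs mutation: a is rebound to a new list, b still points at the original.
Step by step:
`a = [7, 1, 7]` → a = [7, 1, 7]
`b = a` → b = [7, 1, 7] (same object as a)
`a = [53, 99]` → a = [53, 99]
`b.append(560)` → b = [7, 1, 7, 560]
`print(a)` → prints [53, 99]
`print(b)` → prints [7, 1, 7, 560]

Answer:
[53, 99]
[7, 1, 7, 560]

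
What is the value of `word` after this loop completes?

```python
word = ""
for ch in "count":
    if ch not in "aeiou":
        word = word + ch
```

Remove vowels from 'count'
`word` takes the values: "" → "c" → "cn" → "cnt"

Answer: "cnt"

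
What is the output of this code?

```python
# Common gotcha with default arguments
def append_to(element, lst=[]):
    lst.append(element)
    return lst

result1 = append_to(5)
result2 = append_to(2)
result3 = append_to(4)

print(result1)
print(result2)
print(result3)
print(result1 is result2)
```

Key concept: mutable default argument gotcha.
Step by step:
`result1 = append_to(5)` → result1 = [5]
`result2 = append_to(2)` → result1 = [5, 2] (same object as result2); result2 = [5, 2] (same object as result1)
`result3 = append_to(4)` → result1 = [5, 2, 4] (same object as result2, result3); result2 = [5, 2, 4] (same object as result1, result3); result3 = [5, 2, 4] (same object as result1, result2)
`print(result1)` → prints [5, 2, 4]
`print(result2)` → prints [5, 2, 4]
`print(result3)` → prints [5, 2, 4]
`print(result1 is result2)` → prints True

Answer:
[5, 2, 4]
[5, 2, 4]
[5, 2, 4]
True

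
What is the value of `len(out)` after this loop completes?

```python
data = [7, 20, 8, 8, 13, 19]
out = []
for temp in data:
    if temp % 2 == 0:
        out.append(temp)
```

Count even numbers in [7, 20, 8, 8, 13, 19]
`out` takes the values: [] → [20] → [20, 8] → [20, 8, 8]
So `len(out)` = 3

Answer: 3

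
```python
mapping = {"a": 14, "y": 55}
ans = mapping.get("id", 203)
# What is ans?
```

Trace:
`mapping = {"a": 14, "y": 55}` → mapping = {'a': 14, 'y': 55}
`ans = mapping.get("id", 203)` → ans = 203
So ans = 203

Answer: 203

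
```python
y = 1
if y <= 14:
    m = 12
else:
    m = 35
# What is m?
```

Trace:
`y = 1` → y = 1
`if y <= 14: ...` → y <= 14 is True → m = 12
So m = 12

Answer: 12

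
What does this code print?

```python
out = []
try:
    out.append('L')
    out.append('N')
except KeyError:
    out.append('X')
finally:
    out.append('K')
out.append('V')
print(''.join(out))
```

Execution trace: 'L' (try body) → 'N' (try body, no exception) → 'K' (finally) → 'V' (after the try/except). Output: LNKV

Answer: LNKV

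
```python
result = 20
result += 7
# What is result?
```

Trace:
`result = 20` → result = 20
`result += 7` → result = 27
So result = 27

Answer: 27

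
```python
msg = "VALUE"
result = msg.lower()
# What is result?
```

Trace:
`msg = "VALUE"` → msg = 'VALUE'
`result = msg.lower()` → result = 'value'
So result = 'value'

Answer: 'value'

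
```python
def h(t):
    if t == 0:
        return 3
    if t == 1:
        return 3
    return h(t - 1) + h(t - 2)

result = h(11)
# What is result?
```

Build up from base cases: h(0)=3, h(1)=3, h(2)=6, h(3)=9, h(4)=15, h(5)=24, h(6)=39, ..., h(11)=432

Answer: 432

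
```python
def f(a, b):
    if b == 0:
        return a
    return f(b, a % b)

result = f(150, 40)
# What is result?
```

f(150, 40) -> f(40, 30) -> f(30, 10) -> f(10, 0) -> 10

Answer: 10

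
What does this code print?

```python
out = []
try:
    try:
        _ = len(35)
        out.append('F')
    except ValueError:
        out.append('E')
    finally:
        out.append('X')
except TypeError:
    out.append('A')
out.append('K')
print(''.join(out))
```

Execution trace: 'X' (finally) → 'A' (outer except TypeError) → 'K' (after the try/except). Output: XAK

Answer: XAK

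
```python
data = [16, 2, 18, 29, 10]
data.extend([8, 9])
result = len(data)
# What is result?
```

Trace:
`data = [16, 2, 18, 29, 10]` → data = [16, 2, 18, 29, 10]
`data.extend([8, 9])` → data = [16, 2, 18, 29, 10, 8, 9]
`result = len(data)` → result = 7
So result = 7

Answer: 7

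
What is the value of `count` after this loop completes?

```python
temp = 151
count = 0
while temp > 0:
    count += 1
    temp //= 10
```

Count digits by repeated division by 10
`count` takes the values: 0 → 1 → 2 → 3

Answer: 3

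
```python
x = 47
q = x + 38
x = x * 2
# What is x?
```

Trace:
`x = 47` → x = 47
`q = x + 38` → q = 85
`x = x * 2` → x = 94
So x = 94

Answer: 94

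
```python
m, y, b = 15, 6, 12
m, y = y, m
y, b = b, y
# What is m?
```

Trace:
`m, y, b = 15, 6, 12` → m = 15; y = 6; b = 12
`m, y = y, m` → m = 6; y = 15
`y, b = b, y` → y = 12; b = 15
So m = 6

Answer: 6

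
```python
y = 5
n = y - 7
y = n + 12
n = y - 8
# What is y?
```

Trace:
`y = 5` → y = 5
`n = y - 7` → n = -2
`y = n + 12` → y = 10
`n = y - 8` → n = 2
So y = 10

Answer: 10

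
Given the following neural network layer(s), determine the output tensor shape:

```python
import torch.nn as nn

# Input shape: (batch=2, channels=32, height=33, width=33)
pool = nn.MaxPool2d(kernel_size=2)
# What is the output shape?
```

Input: (2, 32, 33, 33) -> Output: (2, 32, 16, 16)

Answer: (2, 32, 16, 16)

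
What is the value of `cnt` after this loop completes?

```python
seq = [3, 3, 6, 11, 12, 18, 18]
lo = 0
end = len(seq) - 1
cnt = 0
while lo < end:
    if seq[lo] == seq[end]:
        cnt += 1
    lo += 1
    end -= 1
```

Count matching pairs from ends
`cnt` takes the values: 0

Answer: 0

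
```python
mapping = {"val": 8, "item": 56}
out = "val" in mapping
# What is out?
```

Trace:
`mapping = {"val": 8, "item": 56}` → mapping = {'val': 8, 'item': 56}
`out = "val" in mapping` → out = True
So out = True

Answer: True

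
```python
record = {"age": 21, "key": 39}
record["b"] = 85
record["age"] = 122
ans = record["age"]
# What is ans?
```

Trace:
`record = {"age": 21, "key": 39}` → record = {'age': 21, 'key': 39}
`record["b"] = 85` → record = {'age': 21, 'key': 39, 'b': 85}
`record["age"] = 122` → record = {'age': 122, 'key': 39, 'b': 85}
`ans = record["age"]` → ans = 122
So ans = 122

Answer: 122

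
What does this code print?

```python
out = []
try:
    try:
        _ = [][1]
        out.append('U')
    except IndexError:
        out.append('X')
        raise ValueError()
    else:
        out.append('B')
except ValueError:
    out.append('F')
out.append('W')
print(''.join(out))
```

Execution trace: 'X' (inner except IndexError) → 'F' (outer except ValueError) → 'W' (after the try/except). Output: XFW

Answer: XFW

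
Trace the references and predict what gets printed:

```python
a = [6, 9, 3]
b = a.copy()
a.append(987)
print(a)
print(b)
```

Key concept: list.copy() creates independent copy.
Step by step:
`a = [6, 9, 3]` → a = [6, 9, 3]
`b = a.copy()` → b = [6, 9, 3]
`a.append(987)` → a = [6, 9, 3, 987]
`print(a)` → prints [6, 9, 3, 987]
`print(b)` → prints [6, 9, 3]

Answer:
[6, 9, 3, 987]
[6, 9, 3]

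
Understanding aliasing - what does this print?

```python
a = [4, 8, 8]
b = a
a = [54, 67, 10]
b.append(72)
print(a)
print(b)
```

Key concept: rebinding vs mutation: a is rebound to a new list, b still points at the original.
Step by step:
`a = [4, 8, 8]` → a = [4, 8, 8]
`b = a` → b = [4, 8, 8] (same object as a)
`a = [54, 67, 10]` → a = [54, 67, 10]
`b.append(72)` → b = [4, 8, 8, 72]
`print(a)` → prints [54, 67, 10]
`print(b)` → prints [4, 8, 8, 72]

Answer:
[54, 67, 10]
[4, 8, 8, 72]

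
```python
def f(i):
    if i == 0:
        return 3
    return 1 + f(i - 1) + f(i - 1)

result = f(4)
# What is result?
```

f(i) = 1 + 2·f(i-1), f(0)=3. Closed form: (3+1)·2^4 - 1 = 63.

Answer: 63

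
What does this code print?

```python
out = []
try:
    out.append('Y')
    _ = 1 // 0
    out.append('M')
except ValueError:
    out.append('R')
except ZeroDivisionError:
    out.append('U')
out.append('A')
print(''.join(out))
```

Execution trace: 'Y' (try body) → 'U' (except ZeroDivisionError) → 'A' (after the try/except). Output: YUA

Answer: YUA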